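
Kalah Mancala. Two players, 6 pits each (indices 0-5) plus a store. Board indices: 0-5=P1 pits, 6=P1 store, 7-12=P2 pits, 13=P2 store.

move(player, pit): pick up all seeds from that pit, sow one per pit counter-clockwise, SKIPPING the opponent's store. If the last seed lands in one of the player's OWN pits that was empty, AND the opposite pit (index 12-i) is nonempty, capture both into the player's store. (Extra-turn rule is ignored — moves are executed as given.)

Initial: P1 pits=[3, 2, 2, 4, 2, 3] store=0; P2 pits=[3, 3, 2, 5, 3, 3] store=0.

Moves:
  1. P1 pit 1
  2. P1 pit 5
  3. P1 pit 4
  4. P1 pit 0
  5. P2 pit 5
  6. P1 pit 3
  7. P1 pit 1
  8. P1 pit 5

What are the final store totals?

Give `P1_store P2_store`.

Move 1: P1 pit1 -> P1=[3,0,3,5,2,3](0) P2=[3,3,2,5,3,3](0)
Move 2: P1 pit5 -> P1=[3,0,3,5,2,0](1) P2=[4,4,2,5,3,3](0)
Move 3: P1 pit4 -> P1=[3,0,3,5,0,1](2) P2=[4,4,2,5,3,3](0)
Move 4: P1 pit0 -> P1=[0,1,4,6,0,1](2) P2=[4,4,2,5,3,3](0)
Move 5: P2 pit5 -> P1=[1,2,4,6,0,1](2) P2=[4,4,2,5,3,0](1)
Move 6: P1 pit3 -> P1=[1,2,4,0,1,2](3) P2=[5,5,3,5,3,0](1)
Move 7: P1 pit1 -> P1=[1,0,5,0,1,2](7) P2=[5,5,0,5,3,0](1)
Move 8: P1 pit5 -> P1=[1,0,5,0,1,0](8) P2=[6,5,0,5,3,0](1)

Answer: 8 1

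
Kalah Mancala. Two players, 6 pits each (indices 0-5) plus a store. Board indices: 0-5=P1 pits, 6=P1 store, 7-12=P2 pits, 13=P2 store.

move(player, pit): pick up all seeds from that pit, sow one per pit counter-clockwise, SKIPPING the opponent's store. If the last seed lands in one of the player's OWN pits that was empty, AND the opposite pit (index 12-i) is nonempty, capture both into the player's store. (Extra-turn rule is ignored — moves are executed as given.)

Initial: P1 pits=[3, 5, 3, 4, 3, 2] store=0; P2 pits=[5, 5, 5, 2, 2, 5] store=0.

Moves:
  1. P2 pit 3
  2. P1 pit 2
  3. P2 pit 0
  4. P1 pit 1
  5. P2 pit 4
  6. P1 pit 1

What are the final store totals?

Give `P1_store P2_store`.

Answer: 1 1

Derivation:
Move 1: P2 pit3 -> P1=[3,5,3,4,3,2](0) P2=[5,5,5,0,3,6](0)
Move 2: P1 pit2 -> P1=[3,5,0,5,4,3](0) P2=[5,5,5,0,3,6](0)
Move 3: P2 pit0 -> P1=[3,5,0,5,4,3](0) P2=[0,6,6,1,4,7](0)
Move 4: P1 pit1 -> P1=[3,0,1,6,5,4](1) P2=[0,6,6,1,4,7](0)
Move 5: P2 pit4 -> P1=[4,1,1,6,5,4](1) P2=[0,6,6,1,0,8](1)
Move 6: P1 pit1 -> P1=[4,0,2,6,5,4](1) P2=[0,6,6,1,0,8](1)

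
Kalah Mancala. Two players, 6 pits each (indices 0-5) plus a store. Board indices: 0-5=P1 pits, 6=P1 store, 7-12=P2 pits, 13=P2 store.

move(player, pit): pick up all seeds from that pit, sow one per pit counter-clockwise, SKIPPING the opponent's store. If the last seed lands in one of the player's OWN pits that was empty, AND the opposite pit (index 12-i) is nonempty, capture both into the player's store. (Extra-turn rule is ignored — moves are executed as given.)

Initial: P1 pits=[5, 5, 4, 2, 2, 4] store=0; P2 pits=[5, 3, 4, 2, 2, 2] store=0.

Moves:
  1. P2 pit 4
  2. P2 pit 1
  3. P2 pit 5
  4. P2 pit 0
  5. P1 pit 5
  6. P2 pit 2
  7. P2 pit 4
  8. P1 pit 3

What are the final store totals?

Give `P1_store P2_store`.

Answer: 3 17

Derivation:
Move 1: P2 pit4 -> P1=[5,5,4,2,2,4](0) P2=[5,3,4,2,0,3](1)
Move 2: P2 pit1 -> P1=[5,0,4,2,2,4](0) P2=[5,0,5,3,0,3](7)
Move 3: P2 pit5 -> P1=[6,1,4,2,2,4](0) P2=[5,0,5,3,0,0](8)
Move 4: P2 pit0 -> P1=[0,1,4,2,2,4](0) P2=[0,1,6,4,1,0](15)
Move 5: P1 pit5 -> P1=[0,1,4,2,2,0](1) P2=[1,2,7,4,1,0](15)
Move 6: P2 pit2 -> P1=[1,2,5,2,2,0](1) P2=[1,2,0,5,2,1](16)
Move 7: P2 pit4 -> P1=[1,2,5,2,2,0](1) P2=[1,2,0,5,0,2](17)
Move 8: P1 pit3 -> P1=[1,2,5,0,3,0](3) P2=[0,2,0,5,0,2](17)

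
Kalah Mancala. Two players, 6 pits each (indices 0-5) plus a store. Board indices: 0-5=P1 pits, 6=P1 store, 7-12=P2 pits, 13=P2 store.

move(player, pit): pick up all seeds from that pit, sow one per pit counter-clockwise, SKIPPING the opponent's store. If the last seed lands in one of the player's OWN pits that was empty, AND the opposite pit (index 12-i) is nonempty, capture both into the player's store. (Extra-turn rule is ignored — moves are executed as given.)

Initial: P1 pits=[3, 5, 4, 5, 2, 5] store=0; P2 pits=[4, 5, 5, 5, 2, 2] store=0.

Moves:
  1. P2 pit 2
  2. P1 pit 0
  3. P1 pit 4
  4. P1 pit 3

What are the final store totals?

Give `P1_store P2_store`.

Answer: 2 1

Derivation:
Move 1: P2 pit2 -> P1=[4,5,4,5,2,5](0) P2=[4,5,0,6,3,3](1)
Move 2: P1 pit0 -> P1=[0,6,5,6,3,5](0) P2=[4,5,0,6,3,3](1)
Move 3: P1 pit4 -> P1=[0,6,5,6,0,6](1) P2=[5,5,0,6,3,3](1)
Move 4: P1 pit3 -> P1=[0,6,5,0,1,7](2) P2=[6,6,1,6,3,3](1)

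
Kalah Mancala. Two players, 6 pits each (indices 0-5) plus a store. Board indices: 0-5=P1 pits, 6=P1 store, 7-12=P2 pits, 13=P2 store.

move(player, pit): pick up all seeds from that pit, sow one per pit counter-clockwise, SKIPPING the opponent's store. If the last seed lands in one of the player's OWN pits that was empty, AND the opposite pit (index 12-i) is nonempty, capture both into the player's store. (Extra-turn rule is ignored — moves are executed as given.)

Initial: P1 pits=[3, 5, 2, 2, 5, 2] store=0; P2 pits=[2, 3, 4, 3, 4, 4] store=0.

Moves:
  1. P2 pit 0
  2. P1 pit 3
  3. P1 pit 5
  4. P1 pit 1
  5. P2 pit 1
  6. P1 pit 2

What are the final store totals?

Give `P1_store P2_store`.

Answer: 2 1

Derivation:
Move 1: P2 pit0 -> P1=[3,5,2,2,5,2](0) P2=[0,4,5,3,4,4](0)
Move 2: P1 pit3 -> P1=[3,5,2,0,6,3](0) P2=[0,4,5,3,4,4](0)
Move 3: P1 pit5 -> P1=[3,5,2,0,6,0](1) P2=[1,5,5,3,4,4](0)
Move 4: P1 pit1 -> P1=[3,0,3,1,7,1](2) P2=[1,5,5,3,4,4](0)
Move 5: P2 pit1 -> P1=[3,0,3,1,7,1](2) P2=[1,0,6,4,5,5](1)
Move 6: P1 pit2 -> P1=[3,0,0,2,8,2](2) P2=[1,0,6,4,5,5](1)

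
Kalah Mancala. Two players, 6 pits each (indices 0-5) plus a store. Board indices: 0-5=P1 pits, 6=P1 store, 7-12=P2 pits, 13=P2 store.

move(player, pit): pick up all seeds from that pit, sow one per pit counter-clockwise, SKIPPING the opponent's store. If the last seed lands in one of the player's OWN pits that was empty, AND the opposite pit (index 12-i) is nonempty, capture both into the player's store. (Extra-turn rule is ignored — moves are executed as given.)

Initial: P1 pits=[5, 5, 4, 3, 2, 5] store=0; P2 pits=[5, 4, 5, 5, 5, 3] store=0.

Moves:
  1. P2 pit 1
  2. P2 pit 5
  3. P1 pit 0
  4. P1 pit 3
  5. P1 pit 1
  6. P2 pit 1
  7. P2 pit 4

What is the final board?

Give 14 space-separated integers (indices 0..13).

Answer: 1 1 8 2 5 8 3 7 0 7 6 0 1 2

Derivation:
Move 1: P2 pit1 -> P1=[5,5,4,3,2,5](0) P2=[5,0,6,6,6,4](0)
Move 2: P2 pit5 -> P1=[6,6,5,3,2,5](0) P2=[5,0,6,6,6,0](1)
Move 3: P1 pit0 -> P1=[0,7,6,4,3,6](1) P2=[5,0,6,6,6,0](1)
Move 4: P1 pit3 -> P1=[0,7,6,0,4,7](2) P2=[6,0,6,6,6,0](1)
Move 5: P1 pit1 -> P1=[0,0,7,1,5,8](3) P2=[7,1,6,6,6,0](1)
Move 6: P2 pit1 -> P1=[0,0,7,1,5,8](3) P2=[7,0,7,6,6,0](1)
Move 7: P2 pit4 -> P1=[1,1,8,2,5,8](3) P2=[7,0,7,6,0,1](2)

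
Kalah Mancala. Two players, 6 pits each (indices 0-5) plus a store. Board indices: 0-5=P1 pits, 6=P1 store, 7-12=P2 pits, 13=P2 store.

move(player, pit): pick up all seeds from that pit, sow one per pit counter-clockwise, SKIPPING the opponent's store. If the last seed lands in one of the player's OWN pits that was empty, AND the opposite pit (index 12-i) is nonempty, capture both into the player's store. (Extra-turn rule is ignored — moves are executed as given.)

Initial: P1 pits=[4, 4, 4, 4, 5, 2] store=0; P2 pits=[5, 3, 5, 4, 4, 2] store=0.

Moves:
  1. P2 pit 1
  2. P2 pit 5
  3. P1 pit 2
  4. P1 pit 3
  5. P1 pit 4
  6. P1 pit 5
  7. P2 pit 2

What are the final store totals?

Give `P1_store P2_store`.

Answer: 4 2

Derivation:
Move 1: P2 pit1 -> P1=[4,4,4,4,5,2](0) P2=[5,0,6,5,5,2](0)
Move 2: P2 pit5 -> P1=[5,4,4,4,5,2](0) P2=[5,0,6,5,5,0](1)
Move 3: P1 pit2 -> P1=[5,4,0,5,6,3](1) P2=[5,0,6,5,5,0](1)
Move 4: P1 pit3 -> P1=[5,4,0,0,7,4](2) P2=[6,1,6,5,5,0](1)
Move 5: P1 pit4 -> P1=[5,4,0,0,0,5](3) P2=[7,2,7,6,6,0](1)
Move 6: P1 pit5 -> P1=[5,4,0,0,0,0](4) P2=[8,3,8,7,6,0](1)
Move 7: P2 pit2 -> P1=[6,5,1,1,0,0](4) P2=[8,3,0,8,7,1](2)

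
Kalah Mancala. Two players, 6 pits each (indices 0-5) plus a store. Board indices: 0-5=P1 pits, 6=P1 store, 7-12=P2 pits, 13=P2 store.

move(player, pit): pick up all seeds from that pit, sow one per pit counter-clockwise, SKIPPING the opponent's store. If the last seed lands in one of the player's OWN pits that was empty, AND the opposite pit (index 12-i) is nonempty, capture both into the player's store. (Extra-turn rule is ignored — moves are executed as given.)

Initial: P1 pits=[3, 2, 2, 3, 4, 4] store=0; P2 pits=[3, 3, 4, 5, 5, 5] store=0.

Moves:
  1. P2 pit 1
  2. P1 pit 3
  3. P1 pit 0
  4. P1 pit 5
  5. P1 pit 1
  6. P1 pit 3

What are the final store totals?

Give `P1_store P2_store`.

Answer: 8 0

Derivation:
Move 1: P2 pit1 -> P1=[3,2,2,3,4,4](0) P2=[3,0,5,6,6,5](0)
Move 2: P1 pit3 -> P1=[3,2,2,0,5,5](1) P2=[3,0,5,6,6,5](0)
Move 3: P1 pit0 -> P1=[0,3,3,0,5,5](7) P2=[3,0,0,6,6,5](0)
Move 4: P1 pit5 -> P1=[0,3,3,0,5,0](8) P2=[4,1,1,7,6,5](0)
Move 5: P1 pit1 -> P1=[0,0,4,1,6,0](8) P2=[4,1,1,7,6,5](0)
Move 6: P1 pit3 -> P1=[0,0,4,0,7,0](8) P2=[4,1,1,7,6,5](0)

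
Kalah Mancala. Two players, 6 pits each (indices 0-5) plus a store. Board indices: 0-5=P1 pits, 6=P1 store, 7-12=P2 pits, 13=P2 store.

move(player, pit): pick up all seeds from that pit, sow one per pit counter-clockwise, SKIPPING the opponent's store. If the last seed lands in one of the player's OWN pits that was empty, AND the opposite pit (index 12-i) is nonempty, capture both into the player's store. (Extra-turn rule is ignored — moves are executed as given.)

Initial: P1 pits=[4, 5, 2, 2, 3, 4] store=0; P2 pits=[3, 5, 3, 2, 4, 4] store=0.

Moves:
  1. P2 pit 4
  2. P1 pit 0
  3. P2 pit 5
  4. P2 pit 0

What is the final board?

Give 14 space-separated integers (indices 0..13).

Answer: 1 8 4 4 4 5 0 0 6 4 3 0 0 2

Derivation:
Move 1: P2 pit4 -> P1=[5,6,2,2,3,4](0) P2=[3,5,3,2,0,5](1)
Move 2: P1 pit0 -> P1=[0,7,3,3,4,5](0) P2=[3,5,3,2,0,5](1)
Move 3: P2 pit5 -> P1=[1,8,4,4,4,5](0) P2=[3,5,3,2,0,0](2)
Move 4: P2 pit0 -> P1=[1,8,4,4,4,5](0) P2=[0,6,4,3,0,0](2)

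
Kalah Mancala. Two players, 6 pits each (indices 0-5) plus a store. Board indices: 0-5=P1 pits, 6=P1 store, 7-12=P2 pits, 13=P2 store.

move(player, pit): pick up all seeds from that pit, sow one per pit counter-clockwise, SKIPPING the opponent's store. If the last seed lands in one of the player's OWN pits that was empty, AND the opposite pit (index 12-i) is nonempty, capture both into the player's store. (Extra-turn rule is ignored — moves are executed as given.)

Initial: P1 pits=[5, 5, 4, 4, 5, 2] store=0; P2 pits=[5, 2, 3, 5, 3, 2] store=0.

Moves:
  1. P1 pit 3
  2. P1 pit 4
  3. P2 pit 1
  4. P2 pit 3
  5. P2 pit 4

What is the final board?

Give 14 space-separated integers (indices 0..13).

Answer: 7 7 6 1 0 4 2 7 0 5 0 0 4 2

Derivation:
Move 1: P1 pit3 -> P1=[5,5,4,0,6,3](1) P2=[6,2,3,5,3,2](0)
Move 2: P1 pit4 -> P1=[5,5,4,0,0,4](2) P2=[7,3,4,6,3,2](0)
Move 3: P2 pit1 -> P1=[5,5,4,0,0,4](2) P2=[7,0,5,7,4,2](0)
Move 4: P2 pit3 -> P1=[6,6,5,1,0,4](2) P2=[7,0,5,0,5,3](1)
Move 5: P2 pit4 -> P1=[7,7,6,1,0,4](2) P2=[7,0,5,0,0,4](2)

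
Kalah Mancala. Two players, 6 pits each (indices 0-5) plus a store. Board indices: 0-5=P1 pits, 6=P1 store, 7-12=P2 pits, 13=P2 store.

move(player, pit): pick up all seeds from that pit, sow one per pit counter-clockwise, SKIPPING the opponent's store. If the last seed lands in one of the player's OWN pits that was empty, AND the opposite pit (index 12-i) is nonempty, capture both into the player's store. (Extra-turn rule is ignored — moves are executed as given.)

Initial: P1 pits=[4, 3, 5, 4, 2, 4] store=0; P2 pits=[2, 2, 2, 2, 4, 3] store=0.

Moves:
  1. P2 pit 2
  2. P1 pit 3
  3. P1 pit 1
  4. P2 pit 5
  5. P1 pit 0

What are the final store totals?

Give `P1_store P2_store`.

Answer: 1 1

Derivation:
Move 1: P2 pit2 -> P1=[4,3,5,4,2,4](0) P2=[2,2,0,3,5,3](0)
Move 2: P1 pit3 -> P1=[4,3,5,0,3,5](1) P2=[3,2,0,3,5,3](0)
Move 3: P1 pit1 -> P1=[4,0,6,1,4,5](1) P2=[3,2,0,3,5,3](0)
Move 4: P2 pit5 -> P1=[5,1,6,1,4,5](1) P2=[3,2,0,3,5,0](1)
Move 5: P1 pit0 -> P1=[0,2,7,2,5,6](1) P2=[3,2,0,3,5,0](1)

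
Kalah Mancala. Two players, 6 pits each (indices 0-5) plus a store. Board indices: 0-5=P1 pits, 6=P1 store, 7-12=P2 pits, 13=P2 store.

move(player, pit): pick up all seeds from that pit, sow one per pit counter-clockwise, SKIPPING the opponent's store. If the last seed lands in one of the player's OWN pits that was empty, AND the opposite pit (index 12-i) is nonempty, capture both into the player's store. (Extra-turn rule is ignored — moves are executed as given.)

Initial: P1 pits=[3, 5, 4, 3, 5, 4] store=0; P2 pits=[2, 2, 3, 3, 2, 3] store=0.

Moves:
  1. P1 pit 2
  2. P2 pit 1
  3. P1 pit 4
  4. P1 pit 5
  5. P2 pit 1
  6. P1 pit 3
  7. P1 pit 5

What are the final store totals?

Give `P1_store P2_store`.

Answer: 5 0

Derivation:
Move 1: P1 pit2 -> P1=[3,5,0,4,6,5](1) P2=[2,2,3,3,2,3](0)
Move 2: P2 pit1 -> P1=[3,5,0,4,6,5](1) P2=[2,0,4,4,2,3](0)
Move 3: P1 pit4 -> P1=[3,5,0,4,0,6](2) P2=[3,1,5,5,2,3](0)
Move 4: P1 pit5 -> P1=[3,5,0,4,0,0](3) P2=[4,2,6,6,3,3](0)
Move 5: P2 pit1 -> P1=[3,5,0,4,0,0](3) P2=[4,0,7,7,3,3](0)
Move 6: P1 pit3 -> P1=[3,5,0,0,1,1](4) P2=[5,0,7,7,3,3](0)
Move 7: P1 pit5 -> P1=[3,5,0,0,1,0](5) P2=[5,0,7,7,3,3](0)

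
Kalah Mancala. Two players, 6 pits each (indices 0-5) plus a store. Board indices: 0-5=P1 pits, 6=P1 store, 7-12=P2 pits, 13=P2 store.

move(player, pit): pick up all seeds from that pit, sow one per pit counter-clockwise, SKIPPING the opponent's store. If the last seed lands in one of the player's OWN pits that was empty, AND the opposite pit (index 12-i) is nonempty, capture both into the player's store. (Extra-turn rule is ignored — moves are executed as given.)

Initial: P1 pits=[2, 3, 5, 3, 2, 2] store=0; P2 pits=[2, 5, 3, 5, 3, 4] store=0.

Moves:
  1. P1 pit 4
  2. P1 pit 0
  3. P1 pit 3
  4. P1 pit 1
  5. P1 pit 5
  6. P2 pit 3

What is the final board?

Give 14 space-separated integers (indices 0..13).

Move 1: P1 pit4 -> P1=[2,3,5,3,0,3](1) P2=[2,5,3,5,3,4](0)
Move 2: P1 pit0 -> P1=[0,4,6,3,0,3](1) P2=[2,5,3,5,3,4](0)
Move 3: P1 pit3 -> P1=[0,4,6,0,1,4](2) P2=[2,5,3,5,3,4](0)
Move 4: P1 pit1 -> P1=[0,0,7,1,2,5](2) P2=[2,5,3,5,3,4](0)
Move 5: P1 pit5 -> P1=[0,0,7,1,2,0](3) P2=[3,6,4,6,3,4](0)
Move 6: P2 pit3 -> P1=[1,1,8,1,2,0](3) P2=[3,6,4,0,4,5](1)

Answer: 1 1 8 1 2 0 3 3 6 4 0 4 5 1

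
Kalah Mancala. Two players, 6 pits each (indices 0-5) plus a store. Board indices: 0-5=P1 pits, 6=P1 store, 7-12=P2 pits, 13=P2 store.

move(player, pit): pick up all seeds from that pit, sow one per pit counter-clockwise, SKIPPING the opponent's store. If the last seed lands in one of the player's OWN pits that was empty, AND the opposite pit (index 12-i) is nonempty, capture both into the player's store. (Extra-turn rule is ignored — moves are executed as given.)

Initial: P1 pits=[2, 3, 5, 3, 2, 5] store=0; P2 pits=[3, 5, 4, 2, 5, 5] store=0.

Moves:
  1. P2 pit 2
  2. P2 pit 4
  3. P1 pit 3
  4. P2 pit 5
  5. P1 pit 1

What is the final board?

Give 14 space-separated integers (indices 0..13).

Answer: 4 0 8 2 5 8 2 4 5 0 3 0 0 3

Derivation:
Move 1: P2 pit2 -> P1=[2,3,5,3,2,5](0) P2=[3,5,0,3,6,6](1)
Move 2: P2 pit4 -> P1=[3,4,6,4,2,5](0) P2=[3,5,0,3,0,7](2)
Move 3: P1 pit3 -> P1=[3,4,6,0,3,6](1) P2=[4,5,0,3,0,7](2)
Move 4: P2 pit5 -> P1=[4,5,7,1,4,7](1) P2=[4,5,0,3,0,0](3)
Move 5: P1 pit1 -> P1=[4,0,8,2,5,8](2) P2=[4,5,0,3,0,0](3)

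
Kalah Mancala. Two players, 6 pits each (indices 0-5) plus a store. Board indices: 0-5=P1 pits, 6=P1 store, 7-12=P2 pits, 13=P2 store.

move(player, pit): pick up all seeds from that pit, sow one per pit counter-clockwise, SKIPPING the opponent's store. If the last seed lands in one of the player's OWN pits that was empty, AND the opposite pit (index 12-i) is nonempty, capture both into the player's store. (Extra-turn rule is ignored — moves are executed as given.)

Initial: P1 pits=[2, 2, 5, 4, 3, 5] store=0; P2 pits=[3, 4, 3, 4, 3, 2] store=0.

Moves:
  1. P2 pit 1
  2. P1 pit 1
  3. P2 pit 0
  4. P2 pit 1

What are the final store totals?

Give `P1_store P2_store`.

Answer: 0 0

Derivation:
Move 1: P2 pit1 -> P1=[2,2,5,4,3,5](0) P2=[3,0,4,5,4,3](0)
Move 2: P1 pit1 -> P1=[2,0,6,5,3,5](0) P2=[3,0,4,5,4,3](0)
Move 3: P2 pit0 -> P1=[2,0,6,5,3,5](0) P2=[0,1,5,6,4,3](0)
Move 4: P2 pit1 -> P1=[2,0,6,5,3,5](0) P2=[0,0,6,6,4,3](0)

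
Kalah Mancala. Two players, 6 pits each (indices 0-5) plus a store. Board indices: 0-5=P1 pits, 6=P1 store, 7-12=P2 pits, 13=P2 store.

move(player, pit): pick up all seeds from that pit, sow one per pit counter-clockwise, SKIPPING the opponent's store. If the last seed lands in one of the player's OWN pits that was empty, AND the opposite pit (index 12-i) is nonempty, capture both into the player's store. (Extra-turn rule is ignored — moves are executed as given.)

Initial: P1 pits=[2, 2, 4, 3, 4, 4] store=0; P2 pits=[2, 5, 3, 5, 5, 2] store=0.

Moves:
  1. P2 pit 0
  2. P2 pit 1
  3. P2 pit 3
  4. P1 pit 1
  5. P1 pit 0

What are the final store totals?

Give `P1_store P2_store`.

Answer: 0 2

Derivation:
Move 1: P2 pit0 -> P1=[2,2,4,3,4,4](0) P2=[0,6,4,5,5,2](0)
Move 2: P2 pit1 -> P1=[3,2,4,3,4,4](0) P2=[0,0,5,6,6,3](1)
Move 3: P2 pit3 -> P1=[4,3,5,3,4,4](0) P2=[0,0,5,0,7,4](2)
Move 4: P1 pit1 -> P1=[4,0,6,4,5,4](0) P2=[0,0,5,0,7,4](2)
Move 5: P1 pit0 -> P1=[0,1,7,5,6,4](0) P2=[0,0,5,0,7,4](2)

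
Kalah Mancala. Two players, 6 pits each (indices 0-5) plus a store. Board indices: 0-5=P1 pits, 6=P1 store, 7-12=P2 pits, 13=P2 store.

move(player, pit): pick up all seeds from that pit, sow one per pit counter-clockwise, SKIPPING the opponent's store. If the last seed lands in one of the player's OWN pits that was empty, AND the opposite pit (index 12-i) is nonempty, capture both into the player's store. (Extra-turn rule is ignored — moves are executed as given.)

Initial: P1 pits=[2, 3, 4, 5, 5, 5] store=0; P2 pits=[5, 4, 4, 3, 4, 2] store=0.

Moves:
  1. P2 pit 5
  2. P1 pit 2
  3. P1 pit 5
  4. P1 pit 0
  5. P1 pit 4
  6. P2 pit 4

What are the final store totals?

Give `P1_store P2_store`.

Move 1: P2 pit5 -> P1=[3,3,4,5,5,5](0) P2=[5,4,4,3,4,0](1)
Move 2: P1 pit2 -> P1=[3,3,0,6,6,6](1) P2=[5,4,4,3,4,0](1)
Move 3: P1 pit5 -> P1=[3,3,0,6,6,0](2) P2=[6,5,5,4,5,0](1)
Move 4: P1 pit0 -> P1=[0,4,1,7,6,0](2) P2=[6,5,5,4,5,0](1)
Move 5: P1 pit4 -> P1=[0,4,1,7,0,1](3) P2=[7,6,6,5,5,0](1)
Move 6: P2 pit4 -> P1=[1,5,2,7,0,1](3) P2=[7,6,6,5,0,1](2)

Answer: 3 2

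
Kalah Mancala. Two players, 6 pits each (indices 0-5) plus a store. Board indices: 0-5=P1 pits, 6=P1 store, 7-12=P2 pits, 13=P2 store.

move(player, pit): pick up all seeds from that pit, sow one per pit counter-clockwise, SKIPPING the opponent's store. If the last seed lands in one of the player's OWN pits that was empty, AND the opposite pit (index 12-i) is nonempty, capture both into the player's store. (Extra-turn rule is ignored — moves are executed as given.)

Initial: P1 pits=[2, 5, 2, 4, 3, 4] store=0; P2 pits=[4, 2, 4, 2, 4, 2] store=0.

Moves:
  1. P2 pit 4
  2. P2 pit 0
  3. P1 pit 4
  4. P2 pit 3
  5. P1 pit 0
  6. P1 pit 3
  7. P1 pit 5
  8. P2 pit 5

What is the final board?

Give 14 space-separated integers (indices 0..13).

Answer: 1 2 4 0 1 0 3 3 5 6 1 2 0 10

Derivation:
Move 1: P2 pit4 -> P1=[3,6,2,4,3,4](0) P2=[4,2,4,2,0,3](1)
Move 2: P2 pit0 -> P1=[3,0,2,4,3,4](0) P2=[0,3,5,3,0,3](8)
Move 3: P1 pit4 -> P1=[3,0,2,4,0,5](1) P2=[1,3,5,3,0,3](8)
Move 4: P2 pit3 -> P1=[3,0,2,4,0,5](1) P2=[1,3,5,0,1,4](9)
Move 5: P1 pit0 -> P1=[0,1,3,5,0,5](1) P2=[1,3,5,0,1,4](9)
Move 6: P1 pit3 -> P1=[0,1,3,0,1,6](2) P2=[2,4,5,0,1,4](9)
Move 7: P1 pit5 -> P1=[0,1,3,0,1,0](3) P2=[3,5,6,1,2,4](9)
Move 8: P2 pit5 -> P1=[1,2,4,0,1,0](3) P2=[3,5,6,1,2,0](10)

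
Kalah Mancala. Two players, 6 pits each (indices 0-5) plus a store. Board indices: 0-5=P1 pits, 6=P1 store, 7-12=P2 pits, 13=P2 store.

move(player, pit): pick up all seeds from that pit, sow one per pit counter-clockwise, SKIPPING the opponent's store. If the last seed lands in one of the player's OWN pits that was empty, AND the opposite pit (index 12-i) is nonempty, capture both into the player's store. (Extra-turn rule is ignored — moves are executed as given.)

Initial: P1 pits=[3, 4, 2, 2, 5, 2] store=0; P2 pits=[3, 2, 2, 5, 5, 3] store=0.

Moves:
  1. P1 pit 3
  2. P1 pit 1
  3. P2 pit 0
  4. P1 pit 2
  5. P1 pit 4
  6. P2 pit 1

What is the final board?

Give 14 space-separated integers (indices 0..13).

Move 1: P1 pit3 -> P1=[3,4,2,0,6,3](0) P2=[3,2,2,5,5,3](0)
Move 2: P1 pit1 -> P1=[3,0,3,1,7,4](0) P2=[3,2,2,5,5,3](0)
Move 3: P2 pit0 -> P1=[3,0,3,1,7,4](0) P2=[0,3,3,6,5,3](0)
Move 4: P1 pit2 -> P1=[3,0,0,2,8,5](0) P2=[0,3,3,6,5,3](0)
Move 5: P1 pit4 -> P1=[3,0,0,2,0,6](1) P2=[1,4,4,7,6,4](0)
Move 6: P2 pit1 -> P1=[3,0,0,2,0,6](1) P2=[1,0,5,8,7,5](0)

Answer: 3 0 0 2 0 6 1 1 0 5 8 7 5 0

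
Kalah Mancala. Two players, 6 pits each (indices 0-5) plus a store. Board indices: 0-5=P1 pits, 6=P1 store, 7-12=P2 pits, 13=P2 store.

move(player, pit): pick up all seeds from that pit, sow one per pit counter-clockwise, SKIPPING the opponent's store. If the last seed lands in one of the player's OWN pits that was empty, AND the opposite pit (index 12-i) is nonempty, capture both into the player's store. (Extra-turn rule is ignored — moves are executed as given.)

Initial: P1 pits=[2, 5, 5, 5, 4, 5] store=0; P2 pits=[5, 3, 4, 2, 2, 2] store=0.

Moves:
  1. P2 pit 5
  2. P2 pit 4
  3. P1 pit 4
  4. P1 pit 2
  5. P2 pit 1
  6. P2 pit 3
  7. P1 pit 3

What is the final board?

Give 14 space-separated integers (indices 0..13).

Answer: 3 5 0 0 2 8 3 8 1 6 0 2 3 3

Derivation:
Move 1: P2 pit5 -> P1=[3,5,5,5,4,5](0) P2=[5,3,4,2,2,0](1)
Move 2: P2 pit4 -> P1=[3,5,5,5,4,5](0) P2=[5,3,4,2,0,1](2)
Move 3: P1 pit4 -> P1=[3,5,5,5,0,6](1) P2=[6,4,4,2,0,1](2)
Move 4: P1 pit2 -> P1=[3,5,0,6,1,7](2) P2=[7,4,4,2,0,1](2)
Move 5: P2 pit1 -> P1=[3,5,0,6,1,7](2) P2=[7,0,5,3,1,2](2)
Move 6: P2 pit3 -> P1=[3,5,0,6,1,7](2) P2=[7,0,5,0,2,3](3)
Move 7: P1 pit3 -> P1=[3,5,0,0,2,8](3) P2=[8,1,6,0,2,3](3)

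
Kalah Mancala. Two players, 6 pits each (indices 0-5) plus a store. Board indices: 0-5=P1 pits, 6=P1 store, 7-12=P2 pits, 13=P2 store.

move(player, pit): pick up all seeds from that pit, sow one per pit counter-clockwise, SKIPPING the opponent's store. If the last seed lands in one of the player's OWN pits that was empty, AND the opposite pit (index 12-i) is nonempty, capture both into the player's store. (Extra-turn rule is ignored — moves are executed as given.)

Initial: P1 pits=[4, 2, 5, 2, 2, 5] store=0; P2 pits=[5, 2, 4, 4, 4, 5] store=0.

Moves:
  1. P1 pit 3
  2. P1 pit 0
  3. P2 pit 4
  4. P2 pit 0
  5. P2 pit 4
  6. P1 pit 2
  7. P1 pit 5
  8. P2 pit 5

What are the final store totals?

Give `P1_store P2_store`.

Move 1: P1 pit3 -> P1=[4,2,5,0,3,6](0) P2=[5,2,4,4,4,5](0)
Move 2: P1 pit0 -> P1=[0,3,6,1,4,6](0) P2=[5,2,4,4,4,5](0)
Move 3: P2 pit4 -> P1=[1,4,6,1,4,6](0) P2=[5,2,4,4,0,6](1)
Move 4: P2 pit0 -> P1=[1,4,6,1,4,6](0) P2=[0,3,5,5,1,7](1)
Move 5: P2 pit4 -> P1=[1,4,6,1,4,6](0) P2=[0,3,5,5,0,8](1)
Move 6: P1 pit2 -> P1=[1,4,0,2,5,7](1) P2=[1,4,5,5,0,8](1)
Move 7: P1 pit5 -> P1=[1,4,0,2,5,0](2) P2=[2,5,6,6,1,9](1)
Move 8: P2 pit5 -> P1=[2,5,1,3,6,1](2) P2=[3,6,6,6,1,0](2)

Answer: 2 2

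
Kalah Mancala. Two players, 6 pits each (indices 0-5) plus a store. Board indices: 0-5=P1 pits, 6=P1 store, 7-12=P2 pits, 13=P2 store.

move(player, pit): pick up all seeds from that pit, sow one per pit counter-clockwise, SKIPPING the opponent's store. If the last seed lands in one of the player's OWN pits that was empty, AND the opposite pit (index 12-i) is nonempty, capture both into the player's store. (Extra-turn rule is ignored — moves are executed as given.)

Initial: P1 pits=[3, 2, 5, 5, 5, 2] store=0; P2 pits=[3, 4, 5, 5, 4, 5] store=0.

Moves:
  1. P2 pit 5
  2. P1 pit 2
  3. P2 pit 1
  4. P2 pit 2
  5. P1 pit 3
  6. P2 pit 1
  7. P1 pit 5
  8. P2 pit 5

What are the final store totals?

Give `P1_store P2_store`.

Move 1: P2 pit5 -> P1=[4,3,6,6,5,2](0) P2=[3,4,5,5,4,0](1)
Move 2: P1 pit2 -> P1=[4,3,0,7,6,3](1) P2=[4,5,5,5,4,0](1)
Move 3: P2 pit1 -> P1=[4,3,0,7,6,3](1) P2=[4,0,6,6,5,1](2)
Move 4: P2 pit2 -> P1=[5,4,0,7,6,3](1) P2=[4,0,0,7,6,2](3)
Move 5: P1 pit3 -> P1=[5,4,0,0,7,4](2) P2=[5,1,1,8,6,2](3)
Move 6: P2 pit1 -> P1=[5,4,0,0,7,4](2) P2=[5,0,2,8,6,2](3)
Move 7: P1 pit5 -> P1=[5,4,0,0,7,0](3) P2=[6,1,3,8,6,2](3)
Move 8: P2 pit5 -> P1=[6,4,0,0,7,0](3) P2=[6,1,3,8,6,0](4)

Answer: 3 4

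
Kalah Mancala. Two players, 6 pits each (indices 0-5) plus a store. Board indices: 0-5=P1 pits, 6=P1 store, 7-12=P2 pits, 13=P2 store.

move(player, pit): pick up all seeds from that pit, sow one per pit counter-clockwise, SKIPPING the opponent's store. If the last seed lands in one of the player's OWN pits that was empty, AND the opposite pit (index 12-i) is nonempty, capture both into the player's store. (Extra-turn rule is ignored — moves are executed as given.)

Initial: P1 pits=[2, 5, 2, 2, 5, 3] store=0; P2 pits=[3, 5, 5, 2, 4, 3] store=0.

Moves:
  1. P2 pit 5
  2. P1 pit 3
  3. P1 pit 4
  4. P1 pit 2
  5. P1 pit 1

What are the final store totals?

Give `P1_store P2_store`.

Move 1: P2 pit5 -> P1=[3,6,2,2,5,3](0) P2=[3,5,5,2,4,0](1)
Move 2: P1 pit3 -> P1=[3,6,2,0,6,4](0) P2=[3,5,5,2,4,0](1)
Move 3: P1 pit4 -> P1=[3,6,2,0,0,5](1) P2=[4,6,6,3,4,0](1)
Move 4: P1 pit2 -> P1=[3,6,0,1,0,5](8) P2=[4,0,6,3,4,0](1)
Move 5: P1 pit1 -> P1=[3,0,1,2,1,6](9) P2=[5,0,6,3,4,0](1)

Answer: 9 1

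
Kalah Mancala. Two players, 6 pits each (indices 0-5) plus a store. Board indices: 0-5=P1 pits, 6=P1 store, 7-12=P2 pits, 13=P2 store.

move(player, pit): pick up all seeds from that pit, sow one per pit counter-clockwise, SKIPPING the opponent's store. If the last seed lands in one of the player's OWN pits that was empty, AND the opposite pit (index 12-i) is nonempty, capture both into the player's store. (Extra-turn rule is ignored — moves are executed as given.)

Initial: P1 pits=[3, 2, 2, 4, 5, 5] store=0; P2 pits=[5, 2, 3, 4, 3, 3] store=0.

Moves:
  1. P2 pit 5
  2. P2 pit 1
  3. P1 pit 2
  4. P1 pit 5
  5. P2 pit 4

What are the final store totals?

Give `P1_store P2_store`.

Move 1: P2 pit5 -> P1=[4,3,2,4,5,5](0) P2=[5,2,3,4,3,0](1)
Move 2: P2 pit1 -> P1=[4,3,2,4,5,5](0) P2=[5,0,4,5,3,0](1)
Move 3: P1 pit2 -> P1=[4,3,0,5,6,5](0) P2=[5,0,4,5,3,0](1)
Move 4: P1 pit5 -> P1=[4,3,0,5,6,0](1) P2=[6,1,5,6,3,0](1)
Move 5: P2 pit4 -> P1=[5,3,0,5,6,0](1) P2=[6,1,5,6,0,1](2)

Answer: 1 2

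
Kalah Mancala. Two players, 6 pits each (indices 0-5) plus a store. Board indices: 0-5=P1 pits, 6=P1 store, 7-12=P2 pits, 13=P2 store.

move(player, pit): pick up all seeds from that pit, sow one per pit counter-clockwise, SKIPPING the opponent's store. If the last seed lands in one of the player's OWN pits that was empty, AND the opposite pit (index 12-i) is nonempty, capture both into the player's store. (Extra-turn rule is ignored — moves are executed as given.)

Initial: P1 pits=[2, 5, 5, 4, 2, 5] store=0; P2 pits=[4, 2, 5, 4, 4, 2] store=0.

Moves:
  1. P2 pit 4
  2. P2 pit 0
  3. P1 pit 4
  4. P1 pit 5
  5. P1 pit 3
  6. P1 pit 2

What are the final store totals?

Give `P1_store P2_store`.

Move 1: P2 pit4 -> P1=[3,6,5,4,2,5](0) P2=[4,2,5,4,0,3](1)
Move 2: P2 pit0 -> P1=[3,0,5,4,2,5](0) P2=[0,3,6,5,0,3](8)
Move 3: P1 pit4 -> P1=[3,0,5,4,0,6](1) P2=[0,3,6,5,0,3](8)
Move 4: P1 pit5 -> P1=[3,0,5,4,0,0](2) P2=[1,4,7,6,1,3](8)
Move 5: P1 pit3 -> P1=[3,0,5,0,1,1](3) P2=[2,4,7,6,1,3](8)
Move 6: P1 pit2 -> P1=[3,0,0,1,2,2](4) P2=[3,4,7,6,1,3](8)

Answer: 4 8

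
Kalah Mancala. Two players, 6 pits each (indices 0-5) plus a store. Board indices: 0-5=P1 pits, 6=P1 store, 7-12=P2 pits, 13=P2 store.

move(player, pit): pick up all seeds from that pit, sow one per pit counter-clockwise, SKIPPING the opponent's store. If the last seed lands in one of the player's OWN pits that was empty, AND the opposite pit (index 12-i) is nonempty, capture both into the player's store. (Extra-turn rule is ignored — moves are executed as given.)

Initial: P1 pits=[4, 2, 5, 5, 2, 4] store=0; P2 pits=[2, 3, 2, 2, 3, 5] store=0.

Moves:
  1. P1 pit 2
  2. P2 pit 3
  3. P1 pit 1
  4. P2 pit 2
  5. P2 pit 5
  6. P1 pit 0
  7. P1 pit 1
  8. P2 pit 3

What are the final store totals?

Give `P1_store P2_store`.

Answer: 1 1

Derivation:
Move 1: P1 pit2 -> P1=[4,2,0,6,3,5](1) P2=[3,3,2,2,3,5](0)
Move 2: P2 pit3 -> P1=[4,2,0,6,3,5](1) P2=[3,3,2,0,4,6](0)
Move 3: P1 pit1 -> P1=[4,0,1,7,3,5](1) P2=[3,3,2,0,4,6](0)
Move 4: P2 pit2 -> P1=[4,0,1,7,3,5](1) P2=[3,3,0,1,5,6](0)
Move 5: P2 pit5 -> P1=[5,1,2,8,4,5](1) P2=[3,3,0,1,5,0](1)
Move 6: P1 pit0 -> P1=[0,2,3,9,5,6](1) P2=[3,3,0,1,5,0](1)
Move 7: P1 pit1 -> P1=[0,0,4,10,5,6](1) P2=[3,3,0,1,5,0](1)
Move 8: P2 pit3 -> P1=[0,0,4,10,5,6](1) P2=[3,3,0,0,6,0](1)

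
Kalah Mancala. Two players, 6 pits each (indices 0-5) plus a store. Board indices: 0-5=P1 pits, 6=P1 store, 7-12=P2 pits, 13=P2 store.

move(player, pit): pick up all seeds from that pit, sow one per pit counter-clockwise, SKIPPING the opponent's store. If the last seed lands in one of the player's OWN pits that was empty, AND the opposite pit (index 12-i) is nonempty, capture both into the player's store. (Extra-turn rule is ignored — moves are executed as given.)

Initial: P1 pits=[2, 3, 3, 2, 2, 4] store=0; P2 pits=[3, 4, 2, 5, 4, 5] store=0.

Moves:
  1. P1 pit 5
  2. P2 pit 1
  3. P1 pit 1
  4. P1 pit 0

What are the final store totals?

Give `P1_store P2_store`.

Move 1: P1 pit5 -> P1=[2,3,3,2,2,0](1) P2=[4,5,3,5,4,5](0)
Move 2: P2 pit1 -> P1=[2,3,3,2,2,0](1) P2=[4,0,4,6,5,6](1)
Move 3: P1 pit1 -> P1=[2,0,4,3,3,0](1) P2=[4,0,4,6,5,6](1)
Move 4: P1 pit0 -> P1=[0,1,5,3,3,0](1) P2=[4,0,4,6,5,6](1)

Answer: 1 1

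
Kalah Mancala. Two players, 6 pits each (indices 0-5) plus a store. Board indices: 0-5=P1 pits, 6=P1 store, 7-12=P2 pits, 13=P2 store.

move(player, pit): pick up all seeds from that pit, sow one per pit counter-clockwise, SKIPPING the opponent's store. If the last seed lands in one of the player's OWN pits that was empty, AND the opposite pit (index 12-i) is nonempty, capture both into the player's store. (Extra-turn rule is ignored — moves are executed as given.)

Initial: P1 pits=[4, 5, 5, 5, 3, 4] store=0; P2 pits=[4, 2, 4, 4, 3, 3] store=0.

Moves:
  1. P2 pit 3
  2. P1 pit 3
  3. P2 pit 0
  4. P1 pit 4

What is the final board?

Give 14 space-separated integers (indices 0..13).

Answer: 5 5 5 0 0 6 2 1 5 5 1 5 5 1

Derivation:
Move 1: P2 pit3 -> P1=[5,5,5,5,3,4](0) P2=[4,2,4,0,4,4](1)
Move 2: P1 pit3 -> P1=[5,5,5,0,4,5](1) P2=[5,3,4,0,4,4](1)
Move 3: P2 pit0 -> P1=[5,5,5,0,4,5](1) P2=[0,4,5,1,5,5](1)
Move 4: P1 pit4 -> P1=[5,5,5,0,0,6](2) P2=[1,5,5,1,5,5](1)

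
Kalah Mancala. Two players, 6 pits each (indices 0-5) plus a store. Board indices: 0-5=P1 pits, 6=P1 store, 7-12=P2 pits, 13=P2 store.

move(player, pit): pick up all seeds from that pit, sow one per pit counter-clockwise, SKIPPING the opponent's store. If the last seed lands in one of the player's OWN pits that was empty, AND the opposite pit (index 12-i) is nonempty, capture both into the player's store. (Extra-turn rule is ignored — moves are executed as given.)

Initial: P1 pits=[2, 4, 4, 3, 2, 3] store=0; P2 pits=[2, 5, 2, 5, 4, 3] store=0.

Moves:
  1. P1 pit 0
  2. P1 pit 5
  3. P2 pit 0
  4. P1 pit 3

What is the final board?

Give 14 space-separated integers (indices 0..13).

Move 1: P1 pit0 -> P1=[0,5,5,3,2,3](0) P2=[2,5,2,5,4,3](0)
Move 2: P1 pit5 -> P1=[0,5,5,3,2,0](1) P2=[3,6,2,5,4,3](0)
Move 3: P2 pit0 -> P1=[0,5,5,3,2,0](1) P2=[0,7,3,6,4,3](0)
Move 4: P1 pit3 -> P1=[0,5,5,0,3,1](2) P2=[0,7,3,6,4,3](0)

Answer: 0 5 5 0 3 1 2 0 7 3 6 4 3 0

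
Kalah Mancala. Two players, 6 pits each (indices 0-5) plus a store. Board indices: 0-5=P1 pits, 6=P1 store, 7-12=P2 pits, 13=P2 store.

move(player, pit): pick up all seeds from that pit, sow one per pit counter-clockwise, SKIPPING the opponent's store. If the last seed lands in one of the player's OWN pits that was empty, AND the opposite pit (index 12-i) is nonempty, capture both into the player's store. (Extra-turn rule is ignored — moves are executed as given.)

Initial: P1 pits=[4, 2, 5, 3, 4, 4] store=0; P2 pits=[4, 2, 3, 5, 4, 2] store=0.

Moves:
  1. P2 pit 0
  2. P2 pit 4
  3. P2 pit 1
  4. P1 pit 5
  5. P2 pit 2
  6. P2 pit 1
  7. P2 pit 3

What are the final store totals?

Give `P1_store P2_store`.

Move 1: P2 pit0 -> P1=[4,2,5,3,4,4](0) P2=[0,3,4,6,5,2](0)
Move 2: P2 pit4 -> P1=[5,3,6,3,4,4](0) P2=[0,3,4,6,0,3](1)
Move 3: P2 pit1 -> P1=[5,0,6,3,4,4](0) P2=[0,0,5,7,0,3](5)
Move 4: P1 pit5 -> P1=[5,0,6,3,4,0](1) P2=[1,1,6,7,0,3](5)
Move 5: P2 pit2 -> P1=[6,1,6,3,4,0](1) P2=[1,1,0,8,1,4](6)
Move 6: P2 pit1 -> P1=[6,1,6,0,4,0](1) P2=[1,0,0,8,1,4](10)
Move 7: P2 pit3 -> P1=[7,2,7,1,5,0](1) P2=[1,0,0,0,2,5](11)

Answer: 1 11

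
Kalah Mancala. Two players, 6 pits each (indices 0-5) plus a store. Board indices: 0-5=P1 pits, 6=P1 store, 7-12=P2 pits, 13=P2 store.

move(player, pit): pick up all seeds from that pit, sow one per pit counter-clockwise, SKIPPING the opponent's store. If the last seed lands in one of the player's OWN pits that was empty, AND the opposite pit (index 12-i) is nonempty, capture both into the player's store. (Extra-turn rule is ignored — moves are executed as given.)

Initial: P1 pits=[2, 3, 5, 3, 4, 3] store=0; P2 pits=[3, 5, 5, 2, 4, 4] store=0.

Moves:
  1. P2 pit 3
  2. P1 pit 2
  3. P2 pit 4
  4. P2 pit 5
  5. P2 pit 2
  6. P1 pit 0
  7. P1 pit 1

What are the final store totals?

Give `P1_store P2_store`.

Answer: 2 3

Derivation:
Move 1: P2 pit3 -> P1=[2,3,5,3,4,3](0) P2=[3,5,5,0,5,5](0)
Move 2: P1 pit2 -> P1=[2,3,0,4,5,4](1) P2=[4,5,5,0,5,5](0)
Move 3: P2 pit4 -> P1=[3,4,1,4,5,4](1) P2=[4,5,5,0,0,6](1)
Move 4: P2 pit5 -> P1=[4,5,2,5,6,4](1) P2=[4,5,5,0,0,0](2)
Move 5: P2 pit2 -> P1=[5,5,2,5,6,4](1) P2=[4,5,0,1,1,1](3)
Move 6: P1 pit0 -> P1=[0,6,3,6,7,5](1) P2=[4,5,0,1,1,1](3)
Move 7: P1 pit1 -> P1=[0,0,4,7,8,6](2) P2=[5,5,0,1,1,1](3)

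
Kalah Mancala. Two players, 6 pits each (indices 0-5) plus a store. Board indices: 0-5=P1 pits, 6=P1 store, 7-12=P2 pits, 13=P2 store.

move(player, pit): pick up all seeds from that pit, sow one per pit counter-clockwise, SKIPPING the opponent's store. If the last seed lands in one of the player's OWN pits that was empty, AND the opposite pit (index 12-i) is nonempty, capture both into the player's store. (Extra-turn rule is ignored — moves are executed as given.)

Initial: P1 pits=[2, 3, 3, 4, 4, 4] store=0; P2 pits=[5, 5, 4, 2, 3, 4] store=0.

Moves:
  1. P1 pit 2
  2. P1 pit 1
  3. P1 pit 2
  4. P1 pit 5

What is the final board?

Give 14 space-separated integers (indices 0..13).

Answer: 2 0 0 7 6 0 1 6 6 5 3 3 4 0

Derivation:
Move 1: P1 pit2 -> P1=[2,3,0,5,5,5](0) P2=[5,5,4,2,3,4](0)
Move 2: P1 pit1 -> P1=[2,0,1,6,6,5](0) P2=[5,5,4,2,3,4](0)
Move 3: P1 pit2 -> P1=[2,0,0,7,6,5](0) P2=[5,5,4,2,3,4](0)
Move 4: P1 pit5 -> P1=[2,0,0,7,6,0](1) P2=[6,6,5,3,3,4](0)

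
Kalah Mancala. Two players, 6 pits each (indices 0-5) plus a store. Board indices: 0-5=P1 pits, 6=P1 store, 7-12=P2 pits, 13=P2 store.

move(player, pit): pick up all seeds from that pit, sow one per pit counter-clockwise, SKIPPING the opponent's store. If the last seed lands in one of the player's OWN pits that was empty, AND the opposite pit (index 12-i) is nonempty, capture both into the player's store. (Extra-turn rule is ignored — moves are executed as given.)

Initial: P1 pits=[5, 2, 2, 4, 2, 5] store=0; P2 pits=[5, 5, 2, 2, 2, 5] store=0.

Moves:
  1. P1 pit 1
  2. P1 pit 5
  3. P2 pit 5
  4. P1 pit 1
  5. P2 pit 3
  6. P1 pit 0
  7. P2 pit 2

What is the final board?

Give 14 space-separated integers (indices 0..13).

Move 1: P1 pit1 -> P1=[5,0,3,5,2,5](0) P2=[5,5,2,2,2,5](0)
Move 2: P1 pit5 -> P1=[5,0,3,5,2,0](1) P2=[6,6,3,3,2,5](0)
Move 3: P2 pit5 -> P1=[6,1,4,6,2,0](1) P2=[6,6,3,3,2,0](1)
Move 4: P1 pit1 -> P1=[6,0,5,6,2,0](1) P2=[6,6,3,3,2,0](1)
Move 5: P2 pit3 -> P1=[6,0,5,6,2,0](1) P2=[6,6,3,0,3,1](2)
Move 6: P1 pit0 -> P1=[0,1,6,7,3,1](2) P2=[6,6,3,0,3,1](2)
Move 7: P2 pit2 -> P1=[0,1,6,7,3,1](2) P2=[6,6,0,1,4,2](2)

Answer: 0 1 6 7 3 1 2 6 6 0 1 4 2 2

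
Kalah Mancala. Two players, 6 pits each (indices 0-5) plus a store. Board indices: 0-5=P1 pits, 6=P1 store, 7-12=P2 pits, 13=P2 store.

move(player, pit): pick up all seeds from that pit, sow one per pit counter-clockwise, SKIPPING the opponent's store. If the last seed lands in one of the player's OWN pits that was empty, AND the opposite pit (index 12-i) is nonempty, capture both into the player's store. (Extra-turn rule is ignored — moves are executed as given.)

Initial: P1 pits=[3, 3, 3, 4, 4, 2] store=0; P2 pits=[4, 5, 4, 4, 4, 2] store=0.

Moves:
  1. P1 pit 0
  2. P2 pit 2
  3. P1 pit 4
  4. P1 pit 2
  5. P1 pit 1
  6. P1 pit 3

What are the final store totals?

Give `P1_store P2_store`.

Answer: 3 1

Derivation:
Move 1: P1 pit0 -> P1=[0,4,4,5,4,2](0) P2=[4,5,4,4,4,2](0)
Move 2: P2 pit2 -> P1=[0,4,4,5,4,2](0) P2=[4,5,0,5,5,3](1)
Move 3: P1 pit4 -> P1=[0,4,4,5,0,3](1) P2=[5,6,0,5,5,3](1)
Move 4: P1 pit2 -> P1=[0,4,0,6,1,4](2) P2=[5,6,0,5,5,3](1)
Move 5: P1 pit1 -> P1=[0,0,1,7,2,5](2) P2=[5,6,0,5,5,3](1)
Move 6: P1 pit3 -> P1=[0,0,1,0,3,6](3) P2=[6,7,1,6,5,3](1)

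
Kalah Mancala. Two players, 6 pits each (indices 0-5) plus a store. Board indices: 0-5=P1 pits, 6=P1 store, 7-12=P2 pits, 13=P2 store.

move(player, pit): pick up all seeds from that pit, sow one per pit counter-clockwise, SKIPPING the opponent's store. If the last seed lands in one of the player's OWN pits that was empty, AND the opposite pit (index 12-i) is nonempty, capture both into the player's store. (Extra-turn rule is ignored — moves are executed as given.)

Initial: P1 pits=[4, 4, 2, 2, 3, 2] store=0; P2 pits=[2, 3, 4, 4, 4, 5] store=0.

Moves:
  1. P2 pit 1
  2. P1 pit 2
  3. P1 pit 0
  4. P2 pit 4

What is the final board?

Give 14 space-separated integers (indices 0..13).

Answer: 1 6 2 4 5 2 0 2 0 5 5 0 6 1

Derivation:
Move 1: P2 pit1 -> P1=[4,4,2,2,3,2](0) P2=[2,0,5,5,5,5](0)
Move 2: P1 pit2 -> P1=[4,4,0,3,4,2](0) P2=[2,0,5,5,5,5](0)
Move 3: P1 pit0 -> P1=[0,5,1,4,5,2](0) P2=[2,0,5,5,5,5](0)
Move 4: P2 pit4 -> P1=[1,6,2,4,5,2](0) P2=[2,0,5,5,0,6](1)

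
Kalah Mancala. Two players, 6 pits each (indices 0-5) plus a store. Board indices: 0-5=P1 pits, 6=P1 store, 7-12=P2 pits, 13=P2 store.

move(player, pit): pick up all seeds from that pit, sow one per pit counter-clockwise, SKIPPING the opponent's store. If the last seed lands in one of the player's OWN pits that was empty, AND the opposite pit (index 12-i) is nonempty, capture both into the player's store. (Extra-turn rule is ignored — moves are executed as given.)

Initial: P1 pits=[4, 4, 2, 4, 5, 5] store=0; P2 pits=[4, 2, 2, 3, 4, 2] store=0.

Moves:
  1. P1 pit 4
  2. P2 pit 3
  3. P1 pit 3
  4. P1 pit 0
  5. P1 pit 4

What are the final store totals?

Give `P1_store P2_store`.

Answer: 3 1

Derivation:
Move 1: P1 pit4 -> P1=[4,4,2,4,0,6](1) P2=[5,3,3,3,4,2](0)
Move 2: P2 pit3 -> P1=[4,4,2,4,0,6](1) P2=[5,3,3,0,5,3](1)
Move 3: P1 pit3 -> P1=[4,4,2,0,1,7](2) P2=[6,3,3,0,5,3](1)
Move 4: P1 pit0 -> P1=[0,5,3,1,2,7](2) P2=[6,3,3,0,5,3](1)
Move 5: P1 pit4 -> P1=[0,5,3,1,0,8](3) P2=[6,3,3,0,5,3](1)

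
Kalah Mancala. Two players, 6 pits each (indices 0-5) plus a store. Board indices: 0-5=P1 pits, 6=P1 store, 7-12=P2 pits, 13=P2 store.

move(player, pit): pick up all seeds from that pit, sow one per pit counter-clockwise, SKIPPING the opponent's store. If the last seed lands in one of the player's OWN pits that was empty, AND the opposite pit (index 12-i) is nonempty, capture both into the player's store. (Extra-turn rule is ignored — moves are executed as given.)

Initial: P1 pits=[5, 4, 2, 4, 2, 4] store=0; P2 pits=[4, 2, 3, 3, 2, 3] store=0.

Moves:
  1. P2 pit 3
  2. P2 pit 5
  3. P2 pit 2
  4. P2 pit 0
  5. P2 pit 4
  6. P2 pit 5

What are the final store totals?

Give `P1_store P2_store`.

Answer: 0 11

Derivation:
Move 1: P2 pit3 -> P1=[5,4,2,4,2,4](0) P2=[4,2,3,0,3,4](1)
Move 2: P2 pit5 -> P1=[6,5,3,4,2,4](0) P2=[4,2,3,0,3,0](2)
Move 3: P2 pit2 -> P1=[0,5,3,4,2,4](0) P2=[4,2,0,1,4,0](9)
Move 4: P2 pit0 -> P1=[0,5,3,4,2,4](0) P2=[0,3,1,2,5,0](9)
Move 5: P2 pit4 -> P1=[1,6,4,4,2,4](0) P2=[0,3,1,2,0,1](10)
Move 6: P2 pit5 -> P1=[1,6,4,4,2,4](0) P2=[0,3,1,2,0,0](11)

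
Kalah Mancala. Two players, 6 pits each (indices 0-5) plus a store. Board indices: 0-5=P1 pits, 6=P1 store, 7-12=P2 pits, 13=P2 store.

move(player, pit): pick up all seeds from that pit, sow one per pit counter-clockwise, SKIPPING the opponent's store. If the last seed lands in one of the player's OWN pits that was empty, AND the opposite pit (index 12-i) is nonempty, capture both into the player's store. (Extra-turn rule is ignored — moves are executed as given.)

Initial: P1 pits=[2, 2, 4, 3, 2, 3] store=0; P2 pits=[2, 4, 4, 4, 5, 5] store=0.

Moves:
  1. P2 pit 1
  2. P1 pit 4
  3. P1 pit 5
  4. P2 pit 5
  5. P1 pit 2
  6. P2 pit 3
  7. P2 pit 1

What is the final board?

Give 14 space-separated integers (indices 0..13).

Move 1: P2 pit1 -> P1=[2,2,4,3,2,3](0) P2=[2,0,5,5,6,6](0)
Move 2: P1 pit4 -> P1=[2,2,4,3,0,4](1) P2=[2,0,5,5,6,6](0)
Move 3: P1 pit5 -> P1=[2,2,4,3,0,0](2) P2=[3,1,6,5,6,6](0)
Move 4: P2 pit5 -> P1=[3,3,5,4,1,0](2) P2=[3,1,6,5,6,0](1)
Move 5: P1 pit2 -> P1=[3,3,0,5,2,1](3) P2=[4,1,6,5,6,0](1)
Move 6: P2 pit3 -> P1=[4,4,0,5,2,1](3) P2=[4,1,6,0,7,1](2)
Move 7: P2 pit1 -> P1=[4,4,0,5,2,1](3) P2=[4,0,7,0,7,1](2)

Answer: 4 4 0 5 2 1 3 4 0 7 0 7 1 2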